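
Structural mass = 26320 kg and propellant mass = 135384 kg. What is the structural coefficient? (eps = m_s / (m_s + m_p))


eps = 26320 / (26320 + 135384) = 0.1628

0.1628


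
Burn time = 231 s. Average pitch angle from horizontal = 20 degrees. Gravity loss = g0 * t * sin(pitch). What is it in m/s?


GL = 9.81 * 231 * sin(20 deg) = 775 m/s

775 m/s


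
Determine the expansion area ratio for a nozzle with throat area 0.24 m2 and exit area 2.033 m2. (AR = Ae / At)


AR = 2.033 / 0.24 = 8.5

8.5


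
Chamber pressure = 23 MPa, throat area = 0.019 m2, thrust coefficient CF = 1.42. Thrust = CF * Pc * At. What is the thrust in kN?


F = 1.42 * 23e6 * 0.019 = 620540.0 N = 620.5 kN

620.5 kN


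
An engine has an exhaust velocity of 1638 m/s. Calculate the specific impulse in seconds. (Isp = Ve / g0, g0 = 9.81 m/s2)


Isp = Ve / g0 = 1638 / 9.81 = 167.0 s

167.0 s


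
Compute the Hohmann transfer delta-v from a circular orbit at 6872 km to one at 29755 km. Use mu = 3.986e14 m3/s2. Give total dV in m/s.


V1 = sqrt(mu/r1) = 7616.0 m/s
dV1 = V1*(sqrt(2*r2/(r1+r2)) - 1) = 2091.81 m/s
V2 = sqrt(mu/r2) = 3660.06 m/s
dV2 = V2*(1 - sqrt(2*r1/(r1+r2))) = 1418.02 m/s
Total dV = 3510 m/s

3510 m/s


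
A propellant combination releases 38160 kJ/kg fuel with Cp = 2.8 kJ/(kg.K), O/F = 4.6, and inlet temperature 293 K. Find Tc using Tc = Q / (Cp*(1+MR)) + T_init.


Tc = 38160 / (2.8 * (1 + 4.6)) + 293 = 2727 K

2727 K


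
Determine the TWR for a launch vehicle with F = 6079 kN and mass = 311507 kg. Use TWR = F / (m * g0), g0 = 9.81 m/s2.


TWR = 6079000 / (311507 * 9.81) = 1.99

1.99


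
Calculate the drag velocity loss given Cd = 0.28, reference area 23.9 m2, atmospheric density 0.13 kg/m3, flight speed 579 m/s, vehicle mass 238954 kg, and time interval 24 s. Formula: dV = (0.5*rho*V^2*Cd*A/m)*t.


D = 0.5 * 0.13 * 579^2 * 0.28 * 23.9 = 145823.13 N
a = 145823.13 / 238954 = 0.6103 m/s2
dV = 0.6103 * 24 = 14.6 m/s

14.6 m/s


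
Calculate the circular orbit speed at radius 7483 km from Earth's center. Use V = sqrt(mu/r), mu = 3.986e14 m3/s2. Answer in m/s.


V = sqrt(3.986e14 / 7483000) = 7298 m/s

7298 m/s


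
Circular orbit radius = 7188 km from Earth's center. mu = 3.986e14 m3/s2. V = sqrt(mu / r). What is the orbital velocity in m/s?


V = sqrt(3.986e14 / 7188000) = 7447 m/s

7447 m/s


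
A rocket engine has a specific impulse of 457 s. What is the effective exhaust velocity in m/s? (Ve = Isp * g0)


Ve = Isp * g0 = 457 * 9.81 = 4483.2 m/s

4483.2 m/s


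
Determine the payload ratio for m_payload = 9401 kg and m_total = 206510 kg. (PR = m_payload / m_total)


PR = 9401 / 206510 = 0.0455

0.0455


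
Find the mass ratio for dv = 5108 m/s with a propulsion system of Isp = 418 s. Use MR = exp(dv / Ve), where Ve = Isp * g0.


Ve = 418 * 9.81 = 4100.58 m/s
MR = exp(5108 / 4100.58) = 3.475

3.475


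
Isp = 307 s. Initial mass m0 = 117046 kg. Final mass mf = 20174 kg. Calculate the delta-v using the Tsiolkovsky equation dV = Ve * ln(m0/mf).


Ve = 307 * 9.81 = 3011.67 m/s
dV = 3011.67 * ln(117046/20174) = 5295 m/s

5295 m/s


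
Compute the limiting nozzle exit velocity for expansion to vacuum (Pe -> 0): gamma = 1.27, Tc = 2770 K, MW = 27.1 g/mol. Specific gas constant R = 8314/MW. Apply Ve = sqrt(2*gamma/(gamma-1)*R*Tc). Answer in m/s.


R = 8314 / 27.1 = 306.79 J/(kg.K)
Ve = sqrt(2 * 1.27 / (1.27 - 1) * 306.79 * 2770) = 2827 m/s

2827 m/s


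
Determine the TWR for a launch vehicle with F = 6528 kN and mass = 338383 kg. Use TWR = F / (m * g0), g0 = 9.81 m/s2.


TWR = 6528000 / (338383 * 9.81) = 1.97

1.97


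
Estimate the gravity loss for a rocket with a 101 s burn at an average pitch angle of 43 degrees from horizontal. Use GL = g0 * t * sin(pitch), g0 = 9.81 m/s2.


GL = 9.81 * 101 * sin(43 deg) = 676 m/s

676 m/s


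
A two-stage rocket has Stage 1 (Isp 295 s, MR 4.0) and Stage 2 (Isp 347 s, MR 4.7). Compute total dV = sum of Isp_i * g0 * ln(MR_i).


dV1 = 295 * 9.81 * ln(4.0) = 4011.9 m/s
dV2 = 347 * 9.81 * ln(4.7) = 5268.0 m/s
Total dV = 4011.9 + 5268.0 = 9279.9 m/s ~ 9280 m/s

9280 m/s


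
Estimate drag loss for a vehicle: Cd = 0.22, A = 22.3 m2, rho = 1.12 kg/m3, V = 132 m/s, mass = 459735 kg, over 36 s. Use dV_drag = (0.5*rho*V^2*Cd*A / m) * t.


D = 0.5 * 1.12 * 132^2 * 0.22 * 22.3 = 47870.0 N
a = 47870.0 / 459735 = 0.1041 m/s2
dV = 0.1041 * 36 = 3.7 m/s

3.7 m/s


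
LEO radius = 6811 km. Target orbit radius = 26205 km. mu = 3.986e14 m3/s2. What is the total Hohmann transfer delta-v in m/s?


V1 = sqrt(mu/r1) = 7650.03 m/s
dV1 = V1*(sqrt(2*r2/(r1+r2)) - 1) = 1988.44 m/s
V2 = sqrt(mu/r2) = 3900.11 m/s
dV2 = V2*(1 - sqrt(2*r1/(r1+r2))) = 1394.95 m/s
Total dV = 3383 m/s

3383 m/s


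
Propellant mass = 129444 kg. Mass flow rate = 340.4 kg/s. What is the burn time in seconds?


tb = 129444 / 340.4 = 380.3 s

380.3 s


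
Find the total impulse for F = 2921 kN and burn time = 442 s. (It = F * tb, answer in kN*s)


It = 2921 * 442 = 1291082 kN*s

1291082 kN*s


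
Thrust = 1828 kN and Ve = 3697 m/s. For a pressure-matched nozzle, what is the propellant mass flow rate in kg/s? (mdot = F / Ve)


mdot = F / Ve = 1828000 / 3697 = 494.5 kg/s

494.5 kg/s


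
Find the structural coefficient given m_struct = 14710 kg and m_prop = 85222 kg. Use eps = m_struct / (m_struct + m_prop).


eps = 14710 / (14710 + 85222) = 0.1472

0.1472


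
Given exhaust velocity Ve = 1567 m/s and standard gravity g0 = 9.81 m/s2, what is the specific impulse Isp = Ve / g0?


Isp = Ve / g0 = 1567 / 9.81 = 159.7 s

159.7 s


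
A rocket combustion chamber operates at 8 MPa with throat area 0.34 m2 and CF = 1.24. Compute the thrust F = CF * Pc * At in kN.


F = 1.24 * 8e6 * 0.34 = 3.3728e+06 N = 3372.8 kN

3372.8 kN


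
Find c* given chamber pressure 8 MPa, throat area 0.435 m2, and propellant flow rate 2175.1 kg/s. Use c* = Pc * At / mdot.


c* = 8e6 * 0.435 / 2175.1 = 1600 m/s

1600 m/s


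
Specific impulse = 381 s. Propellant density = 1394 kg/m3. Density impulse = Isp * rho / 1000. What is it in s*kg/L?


rho*Isp = 381 * 1394 / 1000 = 531 s*kg/L

531 s*kg/L


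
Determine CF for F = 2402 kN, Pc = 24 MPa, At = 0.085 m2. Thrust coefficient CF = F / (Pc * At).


CF = 2402000 / (24e6 * 0.085) = 1.18

1.18


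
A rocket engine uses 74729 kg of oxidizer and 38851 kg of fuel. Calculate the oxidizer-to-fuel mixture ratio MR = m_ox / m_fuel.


MR = 74729 / 38851 = 1.92

1.92


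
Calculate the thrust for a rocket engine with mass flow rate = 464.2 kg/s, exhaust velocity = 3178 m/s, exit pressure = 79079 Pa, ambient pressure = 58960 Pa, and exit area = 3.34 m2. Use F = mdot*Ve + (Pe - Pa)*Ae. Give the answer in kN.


F = 464.2 * 3178 + (79079 - 58960) * 3.34 = 1.5424e+06 N = 1542.4 kN

1542.4 kN


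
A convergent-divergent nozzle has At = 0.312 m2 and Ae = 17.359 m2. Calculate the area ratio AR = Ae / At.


AR = 17.359 / 0.312 = 55.6

55.6


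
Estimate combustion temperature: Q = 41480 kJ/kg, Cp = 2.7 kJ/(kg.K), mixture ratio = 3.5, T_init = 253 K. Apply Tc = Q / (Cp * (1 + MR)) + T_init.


Tc = 41480 / (2.7 * (1 + 3.5)) + 253 = 3667 K

3667 K


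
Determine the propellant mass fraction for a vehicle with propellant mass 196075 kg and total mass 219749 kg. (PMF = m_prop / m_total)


PMF = 196075 / 219749 = 0.892

0.892


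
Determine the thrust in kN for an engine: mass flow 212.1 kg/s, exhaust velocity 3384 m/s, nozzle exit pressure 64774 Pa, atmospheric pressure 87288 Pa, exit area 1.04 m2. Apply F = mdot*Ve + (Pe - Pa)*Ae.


F = 212.1 * 3384 + (64774 - 87288) * 1.04 = 694332.0 N = 694.3 kN

694.3 kN


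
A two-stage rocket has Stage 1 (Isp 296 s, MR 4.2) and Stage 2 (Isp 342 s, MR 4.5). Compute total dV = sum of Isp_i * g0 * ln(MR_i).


dV1 = 296 * 9.81 * ln(4.2) = 4167.1 m/s
dV2 = 342 * 9.81 * ln(4.5) = 5046.2 m/s
Total dV = 4167.1 + 5046.2 = 9213.3 m/s ~ 9213 m/s

9213 m/s


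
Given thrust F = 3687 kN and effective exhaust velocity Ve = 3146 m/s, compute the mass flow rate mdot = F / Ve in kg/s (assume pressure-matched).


mdot = F / Ve = 3687000 / 3146 = 1172.0 kg/s

1172.0 kg/s


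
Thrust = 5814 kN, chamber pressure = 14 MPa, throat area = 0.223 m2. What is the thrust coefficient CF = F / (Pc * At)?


CF = 5814000 / (14e6 * 0.223) = 1.86

1.86


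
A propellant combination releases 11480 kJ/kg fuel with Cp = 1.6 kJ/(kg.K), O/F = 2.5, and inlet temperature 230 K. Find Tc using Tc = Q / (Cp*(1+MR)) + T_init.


Tc = 11480 / (1.6 * (1 + 2.5)) + 230 = 2280 K

2280 K


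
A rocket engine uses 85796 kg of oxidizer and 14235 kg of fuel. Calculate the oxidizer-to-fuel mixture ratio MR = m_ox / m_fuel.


MR = 85796 / 14235 = 6.03

6.03


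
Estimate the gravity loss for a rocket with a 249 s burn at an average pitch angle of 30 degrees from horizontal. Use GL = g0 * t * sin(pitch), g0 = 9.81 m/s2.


GL = 9.81 * 249 * sin(30 deg) = 1221 m/s

1221 m/s


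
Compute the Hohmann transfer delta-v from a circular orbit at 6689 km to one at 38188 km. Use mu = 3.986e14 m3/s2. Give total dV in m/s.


V1 = sqrt(mu/r1) = 7719.48 m/s
dV1 = V1*(sqrt(2*r2/(r1+r2)) - 1) = 2351.1 m/s
V2 = sqrt(mu/r2) = 3230.76 m/s
dV2 = V2*(1 - sqrt(2*r1/(r1+r2))) = 1466.8 m/s
Total dV = 3818 m/s

3818 m/s


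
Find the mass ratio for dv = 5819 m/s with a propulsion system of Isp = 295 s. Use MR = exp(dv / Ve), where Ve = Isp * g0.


Ve = 295 * 9.81 = 2893.95 m/s
MR = exp(5819 / 2893.95) = 7.469

7.469


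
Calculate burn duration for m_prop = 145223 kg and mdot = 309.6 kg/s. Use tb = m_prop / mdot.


tb = 145223 / 309.6 = 469.1 s

469.1 s


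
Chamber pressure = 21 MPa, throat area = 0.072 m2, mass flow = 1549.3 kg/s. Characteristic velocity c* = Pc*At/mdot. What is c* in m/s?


c* = 21e6 * 0.072 / 1549.3 = 976 m/s

976 m/s


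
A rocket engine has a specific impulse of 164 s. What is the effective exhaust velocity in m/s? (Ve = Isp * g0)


Ve = Isp * g0 = 164 * 9.81 = 1608.8 m/s

1608.8 m/s


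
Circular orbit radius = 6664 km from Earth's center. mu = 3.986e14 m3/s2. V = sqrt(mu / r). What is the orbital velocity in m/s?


V = sqrt(3.986e14 / 6664000) = 7734 m/s

7734 m/s


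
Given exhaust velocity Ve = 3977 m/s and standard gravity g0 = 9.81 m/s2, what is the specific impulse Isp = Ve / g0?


Isp = Ve / g0 = 3977 / 9.81 = 405.4 s

405.4 s


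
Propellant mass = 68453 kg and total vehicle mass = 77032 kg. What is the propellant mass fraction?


PMF = 68453 / 77032 = 0.889

0.889


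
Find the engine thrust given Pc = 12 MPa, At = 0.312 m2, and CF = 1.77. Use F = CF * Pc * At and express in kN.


F = 1.77 * 12e6 * 0.312 = 6.6269e+06 N = 6626.9 kN

6626.9 kN


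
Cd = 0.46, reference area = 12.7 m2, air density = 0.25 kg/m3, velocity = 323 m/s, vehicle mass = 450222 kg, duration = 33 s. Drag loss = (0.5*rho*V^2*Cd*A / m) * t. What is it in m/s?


D = 0.5 * 0.25 * 323^2 * 0.46 * 12.7 = 76186.25 N
a = 76186.25 / 450222 = 0.1692 m/s2
dV = 0.1692 * 33 = 5.6 m/s

5.6 m/s


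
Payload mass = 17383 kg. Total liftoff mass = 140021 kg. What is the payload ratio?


PR = 17383 / 140021 = 0.1241

0.1241


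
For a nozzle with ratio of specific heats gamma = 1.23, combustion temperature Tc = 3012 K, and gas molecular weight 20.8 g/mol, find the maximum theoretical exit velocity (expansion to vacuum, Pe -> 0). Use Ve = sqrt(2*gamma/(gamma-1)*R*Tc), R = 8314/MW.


R = 8314 / 20.8 = 399.71 J/(kg.K)
Ve = sqrt(2 * 1.23 / (1.23 - 1) * 399.71 * 3012) = 3588 m/s

3588 m/s


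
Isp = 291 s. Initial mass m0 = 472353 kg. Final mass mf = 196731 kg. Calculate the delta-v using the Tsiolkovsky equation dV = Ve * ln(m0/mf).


Ve = 291 * 9.81 = 2854.71 m/s
dV = 2854.71 * ln(472353/196731) = 2500 m/s

2500 m/s


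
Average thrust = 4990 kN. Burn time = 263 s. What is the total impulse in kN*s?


It = 4990 * 263 = 1312370 kN*s

1312370 kN*s


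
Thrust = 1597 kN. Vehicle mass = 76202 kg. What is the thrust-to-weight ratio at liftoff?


TWR = 1597000 / (76202 * 9.81) = 2.14

2.14


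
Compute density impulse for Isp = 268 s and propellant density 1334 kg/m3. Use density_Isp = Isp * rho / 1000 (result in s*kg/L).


rho*Isp = 268 * 1334 / 1000 = 358 s*kg/L

358 s*kg/L


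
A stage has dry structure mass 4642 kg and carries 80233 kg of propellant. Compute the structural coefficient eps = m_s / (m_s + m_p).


eps = 4642 / (4642 + 80233) = 0.0547

0.0547


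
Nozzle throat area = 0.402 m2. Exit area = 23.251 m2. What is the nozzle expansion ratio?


AR = 23.251 / 0.402 = 57.8

57.8


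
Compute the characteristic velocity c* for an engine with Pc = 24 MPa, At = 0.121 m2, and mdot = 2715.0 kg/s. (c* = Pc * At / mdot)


c* = 24e6 * 0.121 / 2715.0 = 1070 m/s

1070 m/s


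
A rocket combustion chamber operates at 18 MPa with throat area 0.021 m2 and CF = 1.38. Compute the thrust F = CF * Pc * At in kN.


F = 1.38 * 18e6 * 0.021 = 521640.0 N = 521.6 kN

521.6 kN


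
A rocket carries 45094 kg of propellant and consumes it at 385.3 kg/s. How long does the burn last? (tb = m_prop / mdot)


tb = 45094 / 385.3 = 117.0 s

117.0 s


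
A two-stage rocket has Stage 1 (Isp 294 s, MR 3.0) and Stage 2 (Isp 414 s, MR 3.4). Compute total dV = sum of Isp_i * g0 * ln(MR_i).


dV1 = 294 * 9.81 * ln(3.0) = 3168.6 m/s
dV2 = 414 * 9.81 * ln(3.4) = 4970.2 m/s
Total dV = 3168.6 + 4970.2 = 8138.8 m/s ~ 8139 m/s

8139 m/s


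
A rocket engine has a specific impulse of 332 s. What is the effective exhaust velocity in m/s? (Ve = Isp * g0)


Ve = Isp * g0 = 332 * 9.81 = 3256.9 m/s

3256.9 m/s


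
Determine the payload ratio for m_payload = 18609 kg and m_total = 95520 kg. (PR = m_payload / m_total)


PR = 18609 / 95520 = 0.1948

0.1948


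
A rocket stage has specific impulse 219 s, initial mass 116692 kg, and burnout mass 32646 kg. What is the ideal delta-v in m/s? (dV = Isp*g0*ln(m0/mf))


Ve = 219 * 9.81 = 2148.39 m/s
dV = 2148.39 * ln(116692/32646) = 2737 m/s

2737 m/s


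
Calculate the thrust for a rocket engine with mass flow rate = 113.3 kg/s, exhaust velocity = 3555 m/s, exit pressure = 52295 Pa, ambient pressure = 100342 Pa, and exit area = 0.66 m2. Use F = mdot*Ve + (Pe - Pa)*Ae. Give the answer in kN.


F = 113.3 * 3555 + (52295 - 100342) * 0.66 = 371070.0 N = 371.1 kN

371.1 kN


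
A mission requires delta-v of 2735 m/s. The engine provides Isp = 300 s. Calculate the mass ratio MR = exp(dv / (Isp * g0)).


Ve = 300 * 9.81 = 2943.0 m/s
MR = exp(2735 / 2943.0) = 2.533

2.533


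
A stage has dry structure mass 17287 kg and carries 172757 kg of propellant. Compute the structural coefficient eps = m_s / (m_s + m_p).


eps = 17287 / (17287 + 172757) = 0.091

0.091


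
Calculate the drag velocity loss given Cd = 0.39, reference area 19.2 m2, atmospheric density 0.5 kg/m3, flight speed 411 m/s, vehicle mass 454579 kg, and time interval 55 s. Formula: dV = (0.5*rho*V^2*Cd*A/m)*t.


D = 0.5 * 0.5 * 411^2 * 0.39 * 19.2 = 316220.11 N
a = 316220.11 / 454579 = 0.6956 m/s2
dV = 0.6956 * 55 = 38.3 m/s

38.3 m/s


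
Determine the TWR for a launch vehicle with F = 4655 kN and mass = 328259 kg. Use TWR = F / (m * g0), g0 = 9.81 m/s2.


TWR = 4655000 / (328259 * 9.81) = 1.45

1.45


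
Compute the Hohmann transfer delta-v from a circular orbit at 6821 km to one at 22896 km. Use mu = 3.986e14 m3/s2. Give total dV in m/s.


V1 = sqrt(mu/r1) = 7644.42 m/s
dV1 = V1*(sqrt(2*r2/(r1+r2)) - 1) = 1844.94 m/s
V2 = sqrt(mu/r2) = 4172.43 m/s
dV2 = V2*(1 - sqrt(2*r1/(r1+r2))) = 1345.43 m/s
Total dV = 3190 m/s

3190 m/s


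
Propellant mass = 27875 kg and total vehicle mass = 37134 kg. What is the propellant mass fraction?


PMF = 27875 / 37134 = 0.751

0.751


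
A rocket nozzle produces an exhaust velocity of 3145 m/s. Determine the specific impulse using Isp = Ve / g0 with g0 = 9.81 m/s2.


Isp = Ve / g0 = 3145 / 9.81 = 320.6 s

320.6 s


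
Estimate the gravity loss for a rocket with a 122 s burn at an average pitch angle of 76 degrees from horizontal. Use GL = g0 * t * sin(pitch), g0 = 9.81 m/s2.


GL = 9.81 * 122 * sin(76 deg) = 1161 m/s

1161 m/s


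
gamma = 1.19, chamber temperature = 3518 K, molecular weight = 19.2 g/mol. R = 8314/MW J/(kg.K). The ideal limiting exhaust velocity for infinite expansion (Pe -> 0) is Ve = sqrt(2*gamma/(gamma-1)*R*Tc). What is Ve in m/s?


R = 8314 / 19.2 = 433.02 J/(kg.K)
Ve = sqrt(2 * 1.19 / (1.19 - 1) * 433.02 * 3518) = 4368 m/s

4368 m/s


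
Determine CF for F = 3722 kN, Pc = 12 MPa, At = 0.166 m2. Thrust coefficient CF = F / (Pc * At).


CF = 3722000 / (12e6 * 0.166) = 1.87

1.87


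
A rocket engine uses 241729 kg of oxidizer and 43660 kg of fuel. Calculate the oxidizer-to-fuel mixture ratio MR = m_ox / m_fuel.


MR = 241729 / 43660 = 5.54

5.54


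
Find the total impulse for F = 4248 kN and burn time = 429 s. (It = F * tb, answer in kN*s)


It = 4248 * 429 = 1822392 kN*s

1822392 kN*s


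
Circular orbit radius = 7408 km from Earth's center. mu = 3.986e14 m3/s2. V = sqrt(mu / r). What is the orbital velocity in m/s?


V = sqrt(3.986e14 / 7408000) = 7335 m/s

7335 m/s


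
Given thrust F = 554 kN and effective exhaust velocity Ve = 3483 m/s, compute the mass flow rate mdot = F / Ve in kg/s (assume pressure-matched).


mdot = F / Ve = 554000 / 3483 = 159.1 kg/s

159.1 kg/s


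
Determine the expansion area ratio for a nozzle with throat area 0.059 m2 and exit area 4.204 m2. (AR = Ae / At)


AR = 4.204 / 0.059 = 71.3

71.3


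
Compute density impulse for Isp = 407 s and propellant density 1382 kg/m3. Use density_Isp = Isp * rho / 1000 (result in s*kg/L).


rho*Isp = 407 * 1382 / 1000 = 562 s*kg/L

562 s*kg/L


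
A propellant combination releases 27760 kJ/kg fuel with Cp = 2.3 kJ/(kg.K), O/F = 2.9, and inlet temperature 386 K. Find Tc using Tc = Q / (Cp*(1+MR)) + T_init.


Tc = 27760 / (2.3 * (1 + 2.9)) + 386 = 3481 K

3481 K


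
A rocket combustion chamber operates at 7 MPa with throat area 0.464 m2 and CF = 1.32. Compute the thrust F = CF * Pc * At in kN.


F = 1.32 * 7e6 * 0.464 = 4.2874e+06 N = 4287.4 kN

4287.4 kN


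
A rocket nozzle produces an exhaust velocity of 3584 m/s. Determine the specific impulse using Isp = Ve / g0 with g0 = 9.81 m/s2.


Isp = Ve / g0 = 3584 / 9.81 = 365.3 s

365.3 s


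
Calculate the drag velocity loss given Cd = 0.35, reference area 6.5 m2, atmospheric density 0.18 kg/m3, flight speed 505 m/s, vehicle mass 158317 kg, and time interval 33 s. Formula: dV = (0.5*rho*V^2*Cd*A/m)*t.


D = 0.5 * 0.18 * 505^2 * 0.35 * 6.5 = 52216.37 N
a = 52216.37 / 158317 = 0.3298 m/s2
dV = 0.3298 * 33 = 10.9 m/s

10.9 m/s


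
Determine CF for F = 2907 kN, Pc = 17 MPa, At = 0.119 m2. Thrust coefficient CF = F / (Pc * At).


CF = 2907000 / (17e6 * 0.119) = 1.44

1.44


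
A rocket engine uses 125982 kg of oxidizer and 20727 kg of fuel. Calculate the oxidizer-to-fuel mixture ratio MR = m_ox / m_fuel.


MR = 125982 / 20727 = 6.08

6.08


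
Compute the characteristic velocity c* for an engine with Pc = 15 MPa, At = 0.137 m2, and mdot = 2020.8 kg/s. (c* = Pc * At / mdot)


c* = 15e6 * 0.137 / 2020.8 = 1017 m/s

1017 m/s


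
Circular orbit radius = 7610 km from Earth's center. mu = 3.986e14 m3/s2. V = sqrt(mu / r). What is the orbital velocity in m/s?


V = sqrt(3.986e14 / 7610000) = 7237 m/s

7237 m/s


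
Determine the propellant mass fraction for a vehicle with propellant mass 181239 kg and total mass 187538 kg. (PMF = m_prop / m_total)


PMF = 181239 / 187538 = 0.966

0.966


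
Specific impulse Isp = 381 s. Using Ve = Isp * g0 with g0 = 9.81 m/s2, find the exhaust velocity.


Ve = Isp * g0 = 381 * 9.81 = 3737.6 m/s

3737.6 m/s


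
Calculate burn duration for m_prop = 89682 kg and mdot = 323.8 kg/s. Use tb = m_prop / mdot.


tb = 89682 / 323.8 = 277.0 s

277.0 s


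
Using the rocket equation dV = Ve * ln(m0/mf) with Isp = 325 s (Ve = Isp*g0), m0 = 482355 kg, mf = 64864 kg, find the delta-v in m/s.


Ve = 325 * 9.81 = 3188.25 m/s
dV = 3188.25 * ln(482355/64864) = 6397 m/s

6397 m/s


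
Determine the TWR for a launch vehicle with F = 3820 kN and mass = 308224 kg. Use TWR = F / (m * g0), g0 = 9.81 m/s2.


TWR = 3820000 / (308224 * 9.81) = 1.26

1.26


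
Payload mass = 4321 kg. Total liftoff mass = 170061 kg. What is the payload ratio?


PR = 4321 / 170061 = 0.0254

0.0254


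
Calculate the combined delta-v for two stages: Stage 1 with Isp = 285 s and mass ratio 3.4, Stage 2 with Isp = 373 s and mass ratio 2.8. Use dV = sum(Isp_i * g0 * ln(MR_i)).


dV1 = 285 * 9.81 * ln(3.4) = 3421.5 m/s
dV2 = 373 * 9.81 * ln(2.8) = 3767.5 m/s
Total dV = 3421.5 + 3767.5 = 7189.0 m/s ~ 7189 m/s

7189 m/s


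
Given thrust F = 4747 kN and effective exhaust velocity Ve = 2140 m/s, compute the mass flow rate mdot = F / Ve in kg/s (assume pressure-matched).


mdot = F / Ve = 4747000 / 2140 = 2218.2 kg/s

2218.2 kg/s


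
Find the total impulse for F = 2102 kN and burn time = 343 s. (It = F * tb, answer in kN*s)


It = 2102 * 343 = 720986 kN*s

720986 kN*s


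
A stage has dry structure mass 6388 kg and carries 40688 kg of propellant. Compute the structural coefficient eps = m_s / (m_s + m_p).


eps = 6388 / (6388 + 40688) = 0.1357

0.1357


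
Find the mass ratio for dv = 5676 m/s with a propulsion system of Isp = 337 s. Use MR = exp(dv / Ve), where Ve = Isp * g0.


Ve = 337 * 9.81 = 3305.97 m/s
MR = exp(5676 / 3305.97) = 5.567

5.567


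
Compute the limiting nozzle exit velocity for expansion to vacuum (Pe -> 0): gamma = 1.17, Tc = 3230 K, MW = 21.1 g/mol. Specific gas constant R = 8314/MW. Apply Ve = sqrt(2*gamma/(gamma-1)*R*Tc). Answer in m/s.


R = 8314 / 21.1 = 394.03 J/(kg.K)
Ve = sqrt(2 * 1.17 / (1.17 - 1) * 394.03 * 3230) = 4186 m/s

4186 m/s


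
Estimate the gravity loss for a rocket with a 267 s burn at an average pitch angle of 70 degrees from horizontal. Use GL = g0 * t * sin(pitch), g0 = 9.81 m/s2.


GL = 9.81 * 267 * sin(70 deg) = 2461 m/s

2461 m/s


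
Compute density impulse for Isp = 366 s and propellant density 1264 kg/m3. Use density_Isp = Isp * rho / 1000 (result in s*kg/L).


rho*Isp = 366 * 1264 / 1000 = 463 s*kg/L

463 s*kg/L


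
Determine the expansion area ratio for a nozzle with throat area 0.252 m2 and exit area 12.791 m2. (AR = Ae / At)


AR = 12.791 / 0.252 = 50.8

50.8


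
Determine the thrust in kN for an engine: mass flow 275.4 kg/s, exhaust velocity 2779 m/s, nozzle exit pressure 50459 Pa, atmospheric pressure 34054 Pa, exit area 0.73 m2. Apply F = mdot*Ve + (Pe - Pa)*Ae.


F = 275.4 * 2779 + (50459 - 34054) * 0.73 = 777312.0 N = 777.3 kN

777.3 kN


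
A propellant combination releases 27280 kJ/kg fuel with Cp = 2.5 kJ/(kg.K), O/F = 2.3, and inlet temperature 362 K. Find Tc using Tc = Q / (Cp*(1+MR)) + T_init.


Tc = 27280 / (2.5 * (1 + 2.3)) + 362 = 3669 K

3669 K


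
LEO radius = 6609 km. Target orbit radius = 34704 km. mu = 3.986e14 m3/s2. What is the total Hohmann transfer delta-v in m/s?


V1 = sqrt(mu/r1) = 7766.06 m/s
dV1 = V1*(sqrt(2*r2/(r1+r2)) - 1) = 2300.06 m/s
V2 = sqrt(mu/r2) = 3389.06 m/s
dV2 = V2*(1 - sqrt(2*r1/(r1+r2))) = 1472.07 m/s
Total dV = 3772 m/s

3772 m/s


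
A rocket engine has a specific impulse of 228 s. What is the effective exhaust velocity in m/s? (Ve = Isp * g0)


Ve = Isp * g0 = 228 * 9.81 = 2236.7 m/s

2236.7 m/s


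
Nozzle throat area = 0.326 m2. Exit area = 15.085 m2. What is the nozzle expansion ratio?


AR = 15.085 / 0.326 = 46.3

46.3


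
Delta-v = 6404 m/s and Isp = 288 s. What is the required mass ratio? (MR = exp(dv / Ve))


Ve = 288 * 9.81 = 2825.28 m/s
MR = exp(6404 / 2825.28) = 9.647

9.647


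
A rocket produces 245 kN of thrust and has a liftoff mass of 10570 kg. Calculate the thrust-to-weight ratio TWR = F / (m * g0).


TWR = 245000 / (10570 * 9.81) = 2.36

2.36


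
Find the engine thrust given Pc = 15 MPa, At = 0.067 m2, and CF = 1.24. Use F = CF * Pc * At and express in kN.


F = 1.24 * 15e6 * 0.067 = 1.2462e+06 N = 1246.2 kN

1246.2 kN


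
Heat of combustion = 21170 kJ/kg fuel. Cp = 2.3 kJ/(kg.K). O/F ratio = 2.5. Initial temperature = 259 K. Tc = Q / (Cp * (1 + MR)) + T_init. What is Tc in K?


Tc = 21170 / (2.3 * (1 + 2.5)) + 259 = 2889 K

2889 K


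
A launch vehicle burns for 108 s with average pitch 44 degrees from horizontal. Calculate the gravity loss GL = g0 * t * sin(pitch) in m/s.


GL = 9.81 * 108 * sin(44 deg) = 736 m/s

736 m/s


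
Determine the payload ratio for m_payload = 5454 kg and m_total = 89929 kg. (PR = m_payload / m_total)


PR = 5454 / 89929 = 0.0606

0.0606


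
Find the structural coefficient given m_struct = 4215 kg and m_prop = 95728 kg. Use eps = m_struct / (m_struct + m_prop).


eps = 4215 / (4215 + 95728) = 0.0422

0.0422


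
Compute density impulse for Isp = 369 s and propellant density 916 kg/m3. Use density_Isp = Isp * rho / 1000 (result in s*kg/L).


rho*Isp = 369 * 916 / 1000 = 338 s*kg/L

338 s*kg/L


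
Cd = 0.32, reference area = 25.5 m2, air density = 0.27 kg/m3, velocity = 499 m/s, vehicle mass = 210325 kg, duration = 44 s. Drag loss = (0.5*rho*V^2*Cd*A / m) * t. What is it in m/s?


D = 0.5 * 0.27 * 499^2 * 0.32 * 25.5 = 274299.5 N
a = 274299.5 / 210325 = 1.3042 m/s2
dV = 1.3042 * 44 = 57.4 m/s

57.4 m/s


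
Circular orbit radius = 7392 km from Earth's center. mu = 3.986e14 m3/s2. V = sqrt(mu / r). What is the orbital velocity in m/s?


V = sqrt(3.986e14 / 7392000) = 7343 m/s

7343 m/s


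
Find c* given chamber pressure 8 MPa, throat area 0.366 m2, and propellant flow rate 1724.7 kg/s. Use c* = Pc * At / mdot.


c* = 8e6 * 0.366 / 1724.7 = 1698 m/s

1698 m/s


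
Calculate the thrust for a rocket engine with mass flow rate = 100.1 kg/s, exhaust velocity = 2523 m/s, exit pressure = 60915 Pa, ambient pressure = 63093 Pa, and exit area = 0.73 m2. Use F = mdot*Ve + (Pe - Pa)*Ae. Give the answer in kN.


F = 100.1 * 2523 + (60915 - 63093) * 0.73 = 250962.0 N = 251.0 kN

251.0 kN


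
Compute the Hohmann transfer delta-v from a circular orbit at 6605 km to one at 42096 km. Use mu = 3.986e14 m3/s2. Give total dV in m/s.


V1 = sqrt(mu/r1) = 7768.41 m/s
dV1 = V1*(sqrt(2*r2/(r1+r2)) - 1) = 2445.66 m/s
V2 = sqrt(mu/r2) = 3077.15 m/s
dV2 = V2*(1 - sqrt(2*r1/(r1+r2))) = 1474.53 m/s
Total dV = 3920 m/s

3920 m/s


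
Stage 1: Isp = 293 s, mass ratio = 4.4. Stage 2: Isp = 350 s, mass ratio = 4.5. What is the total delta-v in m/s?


dV1 = 293 * 9.81 * ln(4.4) = 4258.6 m/s
dV2 = 350 * 9.81 * ln(4.5) = 5164.2 m/s
Total dV = 4258.6 + 5164.2 = 9422.8 m/s ~ 9423 m/s

9423 m/s


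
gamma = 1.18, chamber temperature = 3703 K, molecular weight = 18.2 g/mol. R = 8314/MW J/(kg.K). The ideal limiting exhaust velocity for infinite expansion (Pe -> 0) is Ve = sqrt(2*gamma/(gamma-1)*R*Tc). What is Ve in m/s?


R = 8314 / 18.2 = 456.81 J/(kg.K)
Ve = sqrt(2 * 1.18 / (1.18 - 1) * 456.81 * 3703) = 4709 m/s

4709 m/s


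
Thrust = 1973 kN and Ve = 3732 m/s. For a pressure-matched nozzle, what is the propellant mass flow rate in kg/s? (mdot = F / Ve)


mdot = F / Ve = 1973000 / 3732 = 528.7 kg/s

528.7 kg/s


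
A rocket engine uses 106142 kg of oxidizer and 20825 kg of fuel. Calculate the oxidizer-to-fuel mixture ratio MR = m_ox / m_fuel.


MR = 106142 / 20825 = 5.1

5.1


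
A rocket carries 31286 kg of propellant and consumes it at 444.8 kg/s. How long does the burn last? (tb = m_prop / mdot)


tb = 31286 / 444.8 = 70.3 s

70.3 s


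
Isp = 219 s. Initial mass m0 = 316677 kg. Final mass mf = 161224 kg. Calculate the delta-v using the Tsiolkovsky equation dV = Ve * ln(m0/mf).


Ve = 219 * 9.81 = 2148.39 m/s
dV = 2148.39 * ln(316677/161224) = 1450 m/s

1450 m/s


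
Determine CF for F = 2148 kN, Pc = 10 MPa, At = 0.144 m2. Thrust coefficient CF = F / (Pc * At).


CF = 2148000 / (10e6 * 0.144) = 1.49

1.49


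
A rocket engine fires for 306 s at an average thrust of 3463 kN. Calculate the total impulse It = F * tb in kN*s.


It = 3463 * 306 = 1059678 kN*s

1059678 kN*s


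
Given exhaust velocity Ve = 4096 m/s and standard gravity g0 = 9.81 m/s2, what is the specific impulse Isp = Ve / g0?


Isp = Ve / g0 = 4096 / 9.81 = 417.5 s

417.5 s


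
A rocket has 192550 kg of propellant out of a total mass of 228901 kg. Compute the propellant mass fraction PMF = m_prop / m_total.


PMF = 192550 / 228901 = 0.841

0.841


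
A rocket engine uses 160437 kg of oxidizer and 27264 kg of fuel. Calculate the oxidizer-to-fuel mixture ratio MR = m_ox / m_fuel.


MR = 160437 / 27264 = 5.88

5.88


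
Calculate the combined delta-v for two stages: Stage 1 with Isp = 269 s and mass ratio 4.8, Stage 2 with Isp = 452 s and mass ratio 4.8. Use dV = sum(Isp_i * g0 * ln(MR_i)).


dV1 = 269 * 9.81 * ln(4.8) = 4139.4 m/s
dV2 = 452 * 9.81 * ln(4.8) = 6955.4 m/s
Total dV = 4139.4 + 6955.4 = 11094.8 m/s ~ 11095 m/s

11095 m/s


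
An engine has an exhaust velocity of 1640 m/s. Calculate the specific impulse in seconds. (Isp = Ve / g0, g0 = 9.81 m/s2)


Isp = Ve / g0 = 1640 / 9.81 = 167.2 s

167.2 s


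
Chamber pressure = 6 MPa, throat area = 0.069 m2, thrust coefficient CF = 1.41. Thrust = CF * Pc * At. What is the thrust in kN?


F = 1.41 * 6e6 * 0.069 = 583740.0 N = 583.7 kN

583.7 kN


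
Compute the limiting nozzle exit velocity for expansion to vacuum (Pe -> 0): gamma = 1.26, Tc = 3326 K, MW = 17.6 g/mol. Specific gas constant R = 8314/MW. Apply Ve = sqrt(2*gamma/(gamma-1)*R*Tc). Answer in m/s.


R = 8314 / 17.6 = 472.39 J/(kg.K)
Ve = sqrt(2 * 1.26 / (1.26 - 1) * 472.39 * 3326) = 3902 m/s

3902 m/s


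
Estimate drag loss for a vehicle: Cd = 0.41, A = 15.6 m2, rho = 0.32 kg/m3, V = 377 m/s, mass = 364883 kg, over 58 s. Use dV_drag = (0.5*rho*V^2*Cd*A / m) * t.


D = 0.5 * 0.32 * 377^2 * 0.41 * 15.6 = 145449.13 N
a = 145449.13 / 364883 = 0.3986 m/s2
dV = 0.3986 * 58 = 23.1 m/s

23.1 m/s


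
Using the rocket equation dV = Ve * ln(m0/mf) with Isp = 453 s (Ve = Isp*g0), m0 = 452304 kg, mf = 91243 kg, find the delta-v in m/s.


Ve = 453 * 9.81 = 4443.93 m/s
dV = 4443.93 * ln(452304/91243) = 7114 m/s

7114 m/s


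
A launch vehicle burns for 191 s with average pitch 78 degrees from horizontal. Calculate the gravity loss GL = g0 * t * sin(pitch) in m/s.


GL = 9.81 * 191 * sin(78 deg) = 1833 m/s

1833 m/s


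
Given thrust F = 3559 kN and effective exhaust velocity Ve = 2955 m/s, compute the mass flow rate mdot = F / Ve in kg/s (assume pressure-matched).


mdot = F / Ve = 3559000 / 2955 = 1204.4 kg/s

1204.4 kg/s


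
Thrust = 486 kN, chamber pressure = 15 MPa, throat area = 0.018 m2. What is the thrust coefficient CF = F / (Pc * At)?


CF = 486000 / (15e6 * 0.018) = 1.8

1.8


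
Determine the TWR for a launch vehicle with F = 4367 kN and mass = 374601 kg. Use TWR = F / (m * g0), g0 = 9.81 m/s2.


TWR = 4367000 / (374601 * 9.81) = 1.19

1.19


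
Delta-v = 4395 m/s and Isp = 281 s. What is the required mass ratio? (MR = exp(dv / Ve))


Ve = 281 * 9.81 = 2756.61 m/s
MR = exp(4395 / 2756.61) = 4.925

4.925


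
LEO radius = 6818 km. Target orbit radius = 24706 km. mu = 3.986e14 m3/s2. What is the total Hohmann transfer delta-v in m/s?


V1 = sqrt(mu/r1) = 7646.1 m/s
dV1 = V1*(sqrt(2*r2/(r1+r2)) - 1) = 1926.62 m/s
V2 = sqrt(mu/r2) = 4016.68 m/s
dV2 = V2*(1 - sqrt(2*r1/(r1+r2))) = 1374.94 m/s
Total dV = 3302 m/s

3302 m/s


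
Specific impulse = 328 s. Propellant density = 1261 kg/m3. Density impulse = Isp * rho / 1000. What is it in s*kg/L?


rho*Isp = 328 * 1261 / 1000 = 414 s*kg/L

414 s*kg/L


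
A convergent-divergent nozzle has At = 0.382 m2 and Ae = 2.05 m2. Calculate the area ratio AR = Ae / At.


AR = 2.05 / 0.382 = 5.4

5.4


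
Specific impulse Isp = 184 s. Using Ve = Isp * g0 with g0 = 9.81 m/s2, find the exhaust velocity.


Ve = Isp * g0 = 184 * 9.81 = 1805.0 m/s

1805.0 m/s


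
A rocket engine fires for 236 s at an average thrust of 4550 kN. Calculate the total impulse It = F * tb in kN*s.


It = 4550 * 236 = 1073800 kN*s

1073800 kN*s


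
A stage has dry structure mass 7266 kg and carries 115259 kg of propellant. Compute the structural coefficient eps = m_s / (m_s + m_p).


eps = 7266 / (7266 + 115259) = 0.0593

0.0593


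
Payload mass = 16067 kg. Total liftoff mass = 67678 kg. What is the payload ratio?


PR = 16067 / 67678 = 0.2374

0.2374


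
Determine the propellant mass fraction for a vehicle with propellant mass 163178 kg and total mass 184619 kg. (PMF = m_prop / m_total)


PMF = 163178 / 184619 = 0.884

0.884


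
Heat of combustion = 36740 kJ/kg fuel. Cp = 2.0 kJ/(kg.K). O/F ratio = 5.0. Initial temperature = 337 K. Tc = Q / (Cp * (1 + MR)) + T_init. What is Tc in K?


Tc = 36740 / (2.0 * (1 + 5.0)) + 337 = 3399 K

3399 K


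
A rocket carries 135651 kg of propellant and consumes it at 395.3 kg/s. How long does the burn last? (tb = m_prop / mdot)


tb = 135651 / 395.3 = 343.2 s

343.2 s


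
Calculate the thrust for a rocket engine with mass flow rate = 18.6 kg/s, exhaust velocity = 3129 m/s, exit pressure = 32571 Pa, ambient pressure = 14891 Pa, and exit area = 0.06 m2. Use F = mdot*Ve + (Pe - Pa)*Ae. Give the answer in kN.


F = 18.6 * 3129 + (32571 - 14891) * 0.06 = 59260.0 N = 59.3 kN

59.3 kN


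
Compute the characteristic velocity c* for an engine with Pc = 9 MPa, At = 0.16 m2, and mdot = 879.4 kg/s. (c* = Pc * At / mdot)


c* = 9e6 * 0.16 / 879.4 = 1637 m/s

1637 m/s


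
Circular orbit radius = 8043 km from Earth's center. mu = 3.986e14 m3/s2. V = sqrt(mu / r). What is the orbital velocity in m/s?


V = sqrt(3.986e14 / 8043000) = 7040 m/s

7040 m/s


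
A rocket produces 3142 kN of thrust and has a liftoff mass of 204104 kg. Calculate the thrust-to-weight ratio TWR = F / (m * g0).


TWR = 3142000 / (204104 * 9.81) = 1.57

1.57


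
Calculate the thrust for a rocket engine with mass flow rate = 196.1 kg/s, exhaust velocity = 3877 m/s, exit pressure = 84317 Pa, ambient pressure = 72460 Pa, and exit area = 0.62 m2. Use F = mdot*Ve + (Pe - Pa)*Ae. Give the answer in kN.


F = 196.1 * 3877 + (84317 - 72460) * 0.62 = 767631.0 N = 767.6 kN

767.6 kN


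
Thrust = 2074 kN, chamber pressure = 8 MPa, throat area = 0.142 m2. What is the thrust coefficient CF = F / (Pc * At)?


CF = 2074000 / (8e6 * 0.142) = 1.83

1.83


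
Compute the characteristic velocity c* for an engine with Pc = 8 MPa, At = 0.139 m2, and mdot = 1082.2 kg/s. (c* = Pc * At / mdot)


c* = 8e6 * 0.139 / 1082.2 = 1028 m/s

1028 m/s


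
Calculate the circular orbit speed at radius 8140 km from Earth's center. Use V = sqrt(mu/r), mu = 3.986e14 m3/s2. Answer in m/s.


V = sqrt(3.986e14 / 8140000) = 6998 m/s

6998 m/s


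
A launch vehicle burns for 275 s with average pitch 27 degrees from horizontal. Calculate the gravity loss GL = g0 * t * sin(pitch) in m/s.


GL = 9.81 * 275 * sin(27 deg) = 1225 m/s

1225 m/s


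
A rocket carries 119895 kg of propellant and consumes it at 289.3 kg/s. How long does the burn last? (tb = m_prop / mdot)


tb = 119895 / 289.3 = 414.4 s

414.4 s


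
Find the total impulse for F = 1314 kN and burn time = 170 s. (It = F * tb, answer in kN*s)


It = 1314 * 170 = 223380 kN*s

223380 kN*s


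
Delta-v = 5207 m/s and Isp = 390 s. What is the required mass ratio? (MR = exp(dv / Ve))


Ve = 390 * 9.81 = 3825.9 m/s
MR = exp(5207 / 3825.9) = 3.9

3.9


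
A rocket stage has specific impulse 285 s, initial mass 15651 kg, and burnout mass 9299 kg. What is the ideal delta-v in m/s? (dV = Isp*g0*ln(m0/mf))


Ve = 285 * 9.81 = 2795.85 m/s
dV = 2795.85 * ln(15651/9299) = 1456 m/s

1456 m/s


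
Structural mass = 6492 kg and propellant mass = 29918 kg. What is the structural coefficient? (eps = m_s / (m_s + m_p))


eps = 6492 / (6492 + 29918) = 0.1783

0.1783


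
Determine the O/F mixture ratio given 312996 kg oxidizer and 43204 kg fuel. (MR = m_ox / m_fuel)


MR = 312996 / 43204 = 7.24

7.24


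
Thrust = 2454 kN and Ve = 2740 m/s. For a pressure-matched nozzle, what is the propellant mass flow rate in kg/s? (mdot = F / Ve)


mdot = F / Ve = 2454000 / 2740 = 895.6 kg/s

895.6 kg/s


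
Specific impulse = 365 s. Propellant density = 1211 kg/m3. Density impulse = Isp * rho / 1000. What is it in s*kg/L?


rho*Isp = 365 * 1211 / 1000 = 442 s*kg/L

442 s*kg/L


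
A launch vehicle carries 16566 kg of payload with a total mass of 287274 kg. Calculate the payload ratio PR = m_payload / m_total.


PR = 16566 / 287274 = 0.0577

0.0577


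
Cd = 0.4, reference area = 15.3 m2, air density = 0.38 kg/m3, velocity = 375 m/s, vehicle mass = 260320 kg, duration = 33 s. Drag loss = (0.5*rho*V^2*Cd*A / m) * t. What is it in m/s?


D = 0.5 * 0.38 * 375^2 * 0.4 * 15.3 = 163518.75 N
a = 163518.75 / 260320 = 0.6281 m/s2
dV = 0.6281 * 33 = 20.7 m/s

20.7 m/s


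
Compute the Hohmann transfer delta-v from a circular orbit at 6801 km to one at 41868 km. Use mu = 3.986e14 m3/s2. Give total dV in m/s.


V1 = sqrt(mu/r1) = 7655.65 m/s
dV1 = V1*(sqrt(2*r2/(r1+r2)) - 1) = 2386.16 m/s
V2 = sqrt(mu/r2) = 3085.51 m/s
dV2 = V2*(1 - sqrt(2*r1/(r1+r2))) = 1454.33 m/s
Total dV = 3840 m/s

3840 m/s


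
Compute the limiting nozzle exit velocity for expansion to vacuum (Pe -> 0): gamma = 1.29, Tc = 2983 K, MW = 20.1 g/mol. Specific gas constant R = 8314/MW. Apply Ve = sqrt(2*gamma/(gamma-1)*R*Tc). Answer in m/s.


R = 8314 / 20.1 = 413.63 J/(kg.K)
Ve = sqrt(2 * 1.29 / (1.29 - 1) * 413.63 * 2983) = 3313 m/s

3313 m/s


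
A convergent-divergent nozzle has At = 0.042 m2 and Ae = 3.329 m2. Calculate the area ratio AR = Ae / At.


AR = 3.329 / 0.042 = 79.3

79.3


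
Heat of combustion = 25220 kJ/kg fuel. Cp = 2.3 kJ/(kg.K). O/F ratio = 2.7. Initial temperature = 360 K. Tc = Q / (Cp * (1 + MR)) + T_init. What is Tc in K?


Tc = 25220 / (2.3 * (1 + 2.7)) + 360 = 3324 K

3324 K


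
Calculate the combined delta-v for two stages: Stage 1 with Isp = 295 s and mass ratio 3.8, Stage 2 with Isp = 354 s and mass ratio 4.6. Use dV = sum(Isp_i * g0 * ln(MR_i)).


dV1 = 295 * 9.81 * ln(3.8) = 3863.4 m/s
dV2 = 354 * 9.81 * ln(4.6) = 5299.6 m/s
Total dV = 3863.4 + 5299.6 = 9163.0 m/s ~ 9163 m/s

9163 m/s


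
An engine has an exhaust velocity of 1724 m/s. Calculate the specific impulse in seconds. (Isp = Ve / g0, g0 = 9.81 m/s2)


Isp = Ve / g0 = 1724 / 9.81 = 175.7 s

175.7 s


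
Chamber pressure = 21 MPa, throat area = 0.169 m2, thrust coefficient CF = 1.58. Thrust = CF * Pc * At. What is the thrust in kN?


F = 1.58 * 21e6 * 0.169 = 5.6074e+06 N = 5607.4 kN

5607.4 kN


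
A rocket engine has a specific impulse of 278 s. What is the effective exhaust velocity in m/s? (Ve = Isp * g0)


Ve = Isp * g0 = 278 * 9.81 = 2727.2 m/s

2727.2 m/s


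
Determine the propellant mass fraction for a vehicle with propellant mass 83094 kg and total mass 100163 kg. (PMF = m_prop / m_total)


PMF = 83094 / 100163 = 0.83

0.83


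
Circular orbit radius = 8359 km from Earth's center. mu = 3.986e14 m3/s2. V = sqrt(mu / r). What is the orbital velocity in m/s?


V = sqrt(3.986e14 / 8359000) = 6905 m/s

6905 m/s


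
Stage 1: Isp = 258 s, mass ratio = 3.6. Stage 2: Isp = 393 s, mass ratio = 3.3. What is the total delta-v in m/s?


dV1 = 258 * 9.81 * ln(3.6) = 3242.0 m/s
dV2 = 393 * 9.81 * ln(3.3) = 4603.0 m/s
Total dV = 3242.0 + 4603.0 = 7845.0 m/s ~ 7845 m/s

7845 m/s
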